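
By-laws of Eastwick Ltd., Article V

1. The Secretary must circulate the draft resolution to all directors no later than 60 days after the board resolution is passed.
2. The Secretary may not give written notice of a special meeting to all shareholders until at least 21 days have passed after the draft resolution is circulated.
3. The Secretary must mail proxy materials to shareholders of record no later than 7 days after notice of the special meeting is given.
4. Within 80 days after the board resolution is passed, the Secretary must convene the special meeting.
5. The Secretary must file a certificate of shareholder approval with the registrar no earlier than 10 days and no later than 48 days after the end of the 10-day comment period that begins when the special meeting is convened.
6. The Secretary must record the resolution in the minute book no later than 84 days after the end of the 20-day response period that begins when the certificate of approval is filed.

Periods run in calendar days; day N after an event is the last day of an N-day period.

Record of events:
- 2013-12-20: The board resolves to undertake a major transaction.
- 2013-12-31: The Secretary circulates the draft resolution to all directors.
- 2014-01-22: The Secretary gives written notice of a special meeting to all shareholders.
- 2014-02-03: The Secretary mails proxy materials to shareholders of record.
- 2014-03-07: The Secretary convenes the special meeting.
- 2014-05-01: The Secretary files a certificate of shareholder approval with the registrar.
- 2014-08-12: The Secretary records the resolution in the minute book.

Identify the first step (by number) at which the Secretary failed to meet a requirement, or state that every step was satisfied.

Step 1 — counting 60 days from 2013-12-20 (when the board resolution is passed) gives a deadline of 2014-02-18; 2013-12-31 is within that limit.
Step 2 — must wait 21 days from 2013-12-31 (when the draft resolution is circulated), so not before 2014-01-21; 2014-01-22 is on or after that date.
Step 3 — counting 7 days from 2014-01-22 (when notice of the special meeting is given) gives a deadline of 2014-01-29; 2014-02-03 misses that deadline by 5 days.
The procedure was therefore not followed at step 3.

Step 3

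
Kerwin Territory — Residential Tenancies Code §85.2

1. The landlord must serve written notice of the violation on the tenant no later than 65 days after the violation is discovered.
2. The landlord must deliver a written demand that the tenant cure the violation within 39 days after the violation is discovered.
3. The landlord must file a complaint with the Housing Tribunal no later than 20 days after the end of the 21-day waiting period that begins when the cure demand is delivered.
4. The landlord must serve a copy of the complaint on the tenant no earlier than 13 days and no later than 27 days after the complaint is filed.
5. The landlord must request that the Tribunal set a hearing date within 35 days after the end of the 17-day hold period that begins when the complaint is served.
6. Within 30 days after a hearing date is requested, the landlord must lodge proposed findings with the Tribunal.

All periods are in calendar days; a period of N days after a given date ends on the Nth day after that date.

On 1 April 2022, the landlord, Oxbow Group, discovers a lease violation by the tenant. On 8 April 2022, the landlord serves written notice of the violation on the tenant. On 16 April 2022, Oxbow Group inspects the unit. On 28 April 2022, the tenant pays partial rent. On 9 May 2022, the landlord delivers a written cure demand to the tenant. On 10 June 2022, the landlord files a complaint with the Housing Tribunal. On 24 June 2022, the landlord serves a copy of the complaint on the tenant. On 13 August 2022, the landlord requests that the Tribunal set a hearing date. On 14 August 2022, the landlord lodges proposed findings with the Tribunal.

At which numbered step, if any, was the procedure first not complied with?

None — every step was satisfied

Step 1 — counting 65 days from 1 April 2022 (when the violation is discovered) gives a deadline of 5 June 2022; done 8 April 2022 — timely.
Step 2 — counting 39 days from 1 April 2022 (when the violation is discovered) gives a deadline of 10 May 2022; 9 May 2022 is within that limit.
Step 3 — counting 20 days from 30 May 2022 (end of the 21-day waiting period, which began when the cure demand is delivered on 9 May 2022) gives a deadline of 19 June 2022; done 10 June 2022 — timely.
Step 4 — 13 and 27 days from 10 June 2022 (when the complaint is filed) are 23 June 2022 and 7 July 2022 respectively; 24 June 2022 falls inside that range.
Step 5 — counting 35 days from 11 July 2022 (end of the 17-day hold period, which began when the complaint is served on 24 June 2022) gives a deadline of 15 August 2022; completed 13 August 2022, before the deadline.
Step 6 — counting 30 days from 13 August 2022 (when a hearing date is requested) gives a deadline of 12 September 2022; completed 14 August 2022, before the deadline.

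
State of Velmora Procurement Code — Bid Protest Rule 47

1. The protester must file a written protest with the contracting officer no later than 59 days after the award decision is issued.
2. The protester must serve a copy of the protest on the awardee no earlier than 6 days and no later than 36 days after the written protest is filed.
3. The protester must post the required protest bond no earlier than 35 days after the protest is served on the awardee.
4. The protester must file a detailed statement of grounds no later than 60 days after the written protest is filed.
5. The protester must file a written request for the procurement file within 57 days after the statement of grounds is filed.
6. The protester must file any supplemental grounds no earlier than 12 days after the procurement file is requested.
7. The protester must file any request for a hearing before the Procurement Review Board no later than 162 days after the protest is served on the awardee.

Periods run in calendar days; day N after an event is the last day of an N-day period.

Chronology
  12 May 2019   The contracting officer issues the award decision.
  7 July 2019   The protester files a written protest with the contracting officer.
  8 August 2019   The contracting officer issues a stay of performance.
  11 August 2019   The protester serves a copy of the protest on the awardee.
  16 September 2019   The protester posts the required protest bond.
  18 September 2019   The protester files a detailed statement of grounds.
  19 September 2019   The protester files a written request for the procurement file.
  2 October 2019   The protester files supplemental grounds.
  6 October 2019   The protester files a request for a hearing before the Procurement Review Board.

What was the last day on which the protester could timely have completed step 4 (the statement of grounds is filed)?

Step 4 runs from 7 July 2019, when the written protest is filed. 60 days after 7 July 2019 is 5 September 2019.

5 September 2019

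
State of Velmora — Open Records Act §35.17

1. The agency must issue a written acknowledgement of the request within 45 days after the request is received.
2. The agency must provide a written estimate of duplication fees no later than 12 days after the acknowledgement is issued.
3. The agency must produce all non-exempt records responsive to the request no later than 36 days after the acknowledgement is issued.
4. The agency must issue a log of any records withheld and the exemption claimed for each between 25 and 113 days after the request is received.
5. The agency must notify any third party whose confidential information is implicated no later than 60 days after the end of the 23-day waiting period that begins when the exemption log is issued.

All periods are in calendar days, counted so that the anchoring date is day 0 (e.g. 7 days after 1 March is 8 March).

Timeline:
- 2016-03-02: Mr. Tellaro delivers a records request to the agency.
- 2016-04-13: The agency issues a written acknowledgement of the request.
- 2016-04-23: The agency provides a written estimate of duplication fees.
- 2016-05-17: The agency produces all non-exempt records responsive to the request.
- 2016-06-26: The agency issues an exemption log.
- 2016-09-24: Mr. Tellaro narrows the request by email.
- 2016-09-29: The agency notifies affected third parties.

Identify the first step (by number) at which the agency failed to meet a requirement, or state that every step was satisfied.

Step 4

Step 1 — counting 45 days from 2016-03-02 (when the request is received) gives a deadline of 2016-04-16; completed 2016-04-13, before the deadline.
Step 2 — counting 12 days from 2016-04-13 (when the acknowledgement is issued) gives a deadline of 2016-04-25; 2016-04-23 is within that limit.
Step 3 — counting 36 days from 2016-04-13 (when the acknowledgement is issued) gives a deadline of 2016-05-19; completed 2016-05-17, before the deadline.
Step 4 — 25 and 113 days from 2016-03-02 (when the request is received) are 2016-03-27 and 2016-06-23 respectively; done 2016-06-26 — 3 days after the window closed.
The procedure was therefore not followed at step 4.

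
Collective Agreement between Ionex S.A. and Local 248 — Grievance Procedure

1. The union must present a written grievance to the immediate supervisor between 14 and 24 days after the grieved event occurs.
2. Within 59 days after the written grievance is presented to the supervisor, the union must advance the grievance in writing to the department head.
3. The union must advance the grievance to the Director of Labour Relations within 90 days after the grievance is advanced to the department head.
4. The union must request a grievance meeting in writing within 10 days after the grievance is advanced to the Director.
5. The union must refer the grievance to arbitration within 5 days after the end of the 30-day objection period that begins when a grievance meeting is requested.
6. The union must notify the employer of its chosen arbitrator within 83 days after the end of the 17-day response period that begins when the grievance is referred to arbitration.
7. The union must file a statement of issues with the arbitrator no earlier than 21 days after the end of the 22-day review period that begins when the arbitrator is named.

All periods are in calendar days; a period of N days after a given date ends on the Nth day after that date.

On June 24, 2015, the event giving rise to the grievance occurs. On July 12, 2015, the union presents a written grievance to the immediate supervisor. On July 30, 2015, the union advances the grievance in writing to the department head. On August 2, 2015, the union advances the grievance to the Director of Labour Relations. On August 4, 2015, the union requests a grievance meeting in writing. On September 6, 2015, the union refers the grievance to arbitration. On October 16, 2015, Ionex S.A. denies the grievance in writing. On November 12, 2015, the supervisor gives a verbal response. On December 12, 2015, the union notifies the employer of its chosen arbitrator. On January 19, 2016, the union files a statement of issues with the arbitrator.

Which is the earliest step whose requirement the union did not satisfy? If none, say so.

Step 7

(1) the permitted window runs from June 24, 2015 + 14 = July 8, 2015 to June 24, 2015 + 24 = July 18, 2015; July 12, 2015 falls inside that range.
(2) due by July 12, 2015 + 59 days = September 9, 2015; completed July 30, 2015, before the deadline.
(3) due by July 30, 2015 + 90 days = October 28, 2015; done August 2, 2015 — timely.
(4) due by August 2, 2015 + 10 days = August 12, 2015; August 4, 2015 is within that limit.
(5) due by September 3, 2015 + 5 days = September 8, 2015; completed September 6, 2015, before the deadline.
(6) due by September 23, 2015 + 83 days = December 15, 2015; December 12, 2015 is within that limit.
(7) permitted from January 3, 2016 + 21 days = January 24, 2016 onward; January 19, 2016 is 5 days before the earliest permitted date.
Later steps need not be reached.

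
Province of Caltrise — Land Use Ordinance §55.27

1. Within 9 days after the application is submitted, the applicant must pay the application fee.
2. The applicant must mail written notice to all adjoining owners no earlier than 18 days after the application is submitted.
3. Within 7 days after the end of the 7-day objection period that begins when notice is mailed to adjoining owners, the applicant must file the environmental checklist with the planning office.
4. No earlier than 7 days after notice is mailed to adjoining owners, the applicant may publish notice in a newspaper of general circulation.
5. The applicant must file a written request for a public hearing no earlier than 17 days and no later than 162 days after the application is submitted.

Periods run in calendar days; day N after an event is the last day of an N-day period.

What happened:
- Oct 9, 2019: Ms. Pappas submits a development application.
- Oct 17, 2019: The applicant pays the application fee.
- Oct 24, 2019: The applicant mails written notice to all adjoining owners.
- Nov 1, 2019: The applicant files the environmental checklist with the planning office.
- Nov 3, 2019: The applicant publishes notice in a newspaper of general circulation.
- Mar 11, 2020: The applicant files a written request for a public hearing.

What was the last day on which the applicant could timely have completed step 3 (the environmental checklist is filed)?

Notice is mailed to adjoining owners on Oct 24, 2019; the 7-day objection period therefore ends Oct 31, 2019, and step 3 runs from that date. 7 days after Oct 31, 2019 is Nov 7, 2019.

Nov 7, 2019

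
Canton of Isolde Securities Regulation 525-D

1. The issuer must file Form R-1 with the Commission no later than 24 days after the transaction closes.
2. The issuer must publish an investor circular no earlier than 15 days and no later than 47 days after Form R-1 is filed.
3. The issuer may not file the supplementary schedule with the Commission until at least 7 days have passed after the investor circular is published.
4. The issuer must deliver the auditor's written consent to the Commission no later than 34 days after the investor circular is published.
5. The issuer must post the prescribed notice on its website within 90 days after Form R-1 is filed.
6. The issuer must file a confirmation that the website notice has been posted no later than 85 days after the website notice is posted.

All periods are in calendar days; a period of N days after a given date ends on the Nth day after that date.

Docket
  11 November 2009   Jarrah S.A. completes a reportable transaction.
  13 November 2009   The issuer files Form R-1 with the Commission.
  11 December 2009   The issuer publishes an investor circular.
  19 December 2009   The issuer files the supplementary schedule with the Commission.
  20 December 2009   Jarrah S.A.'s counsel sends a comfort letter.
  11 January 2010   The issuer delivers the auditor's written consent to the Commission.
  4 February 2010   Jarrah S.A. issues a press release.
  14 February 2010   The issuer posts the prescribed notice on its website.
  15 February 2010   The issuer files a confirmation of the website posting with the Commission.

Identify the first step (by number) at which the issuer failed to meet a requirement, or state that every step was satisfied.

Step 1 — counting 24 days from 11 November 2009 (when the transaction closes) gives a deadline of 5 December 2009; completed 13 November 2009, before the deadline.
Step 2 — 15 and 47 days from 13 November 2009 (when Form R-1 is filed) are 28 November 2009 and 30 December 2009 respectively; done 11 December 2009, which is between those dates.
Step 3 — must wait 7 days from 11 December 2009 (when the investor circular is published), so not before 18 December 2009; done 19 December 2009, after the minimum wait.
Step 4 — counting 34 days from 11 December 2009 (when the investor circular is published) gives a deadline of 14 January 2010; done 11 January 2010 — timely.
Step 5 — counting 90 days from 13 November 2009 (when Form R-1 is filed) gives a deadline of 11 February 2010; done 14 February 2010 — 3 days late.

Step 5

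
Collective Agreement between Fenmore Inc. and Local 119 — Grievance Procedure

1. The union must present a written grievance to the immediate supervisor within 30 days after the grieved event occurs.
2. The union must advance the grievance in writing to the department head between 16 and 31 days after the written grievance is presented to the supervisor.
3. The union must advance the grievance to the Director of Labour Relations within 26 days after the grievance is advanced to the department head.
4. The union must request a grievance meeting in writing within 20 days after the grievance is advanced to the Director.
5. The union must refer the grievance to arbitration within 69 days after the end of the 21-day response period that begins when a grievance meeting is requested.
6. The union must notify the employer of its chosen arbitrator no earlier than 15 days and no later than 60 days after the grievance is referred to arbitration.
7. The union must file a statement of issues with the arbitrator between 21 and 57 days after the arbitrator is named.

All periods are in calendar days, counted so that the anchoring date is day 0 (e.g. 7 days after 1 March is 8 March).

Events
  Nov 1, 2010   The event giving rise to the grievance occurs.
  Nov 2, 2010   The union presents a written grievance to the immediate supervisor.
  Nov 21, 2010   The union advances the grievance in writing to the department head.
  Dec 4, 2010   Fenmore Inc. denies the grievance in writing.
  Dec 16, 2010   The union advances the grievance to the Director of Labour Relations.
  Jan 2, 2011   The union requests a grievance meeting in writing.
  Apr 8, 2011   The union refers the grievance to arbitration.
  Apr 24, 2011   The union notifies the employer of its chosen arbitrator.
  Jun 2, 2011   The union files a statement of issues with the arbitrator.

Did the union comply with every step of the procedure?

Step 1: 30 days after Nov 1, 2010 (when the grieved event occurs) is Dec 1, 2010; Nov 2, 2010 is within that limit.
Step 2: the window is 16–31 days after Nov 2, 2010 (when the written grievance is presented to the supervisor), so Nov 18, 2010 through Dec 3, 2010; Nov 21, 2010 falls inside that range.
Step 3: 26 days after Nov 21, 2010 (when the grievance is advanced to the department head) is Dec 17, 2010; completed Dec 16, 2010, before the deadline.
Step 4: 20 days after Dec 16, 2010 (when the grievance is advanced to the Director) is Jan 5, 2011; Jan 2, 2011 is within that limit.
Step 5: 69 days after Jan 23, 2011 (end of the 21-day response period, which began when a grievance meeting is requested on Jan 2, 2011) is Apr 2, 2011; done Apr 8, 2011 — 6 days late.
That is the first point of non-compliance.

No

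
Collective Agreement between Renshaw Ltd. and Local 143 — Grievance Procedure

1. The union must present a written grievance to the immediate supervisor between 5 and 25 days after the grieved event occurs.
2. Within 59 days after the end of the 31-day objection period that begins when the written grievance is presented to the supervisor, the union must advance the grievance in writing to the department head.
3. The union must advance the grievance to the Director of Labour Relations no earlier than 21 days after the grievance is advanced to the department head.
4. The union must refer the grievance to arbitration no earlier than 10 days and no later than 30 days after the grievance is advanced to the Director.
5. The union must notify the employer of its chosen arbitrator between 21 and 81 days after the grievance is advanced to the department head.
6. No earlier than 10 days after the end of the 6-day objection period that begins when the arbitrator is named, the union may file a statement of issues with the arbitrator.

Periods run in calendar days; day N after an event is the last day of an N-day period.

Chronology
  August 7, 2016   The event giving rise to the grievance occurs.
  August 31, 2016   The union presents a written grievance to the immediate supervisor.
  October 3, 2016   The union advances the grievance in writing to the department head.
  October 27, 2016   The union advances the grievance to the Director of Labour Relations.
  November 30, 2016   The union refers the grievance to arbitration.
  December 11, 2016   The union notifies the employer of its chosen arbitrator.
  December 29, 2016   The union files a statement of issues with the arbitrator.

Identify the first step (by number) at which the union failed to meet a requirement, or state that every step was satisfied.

Step 4

(1) the permitted window runs from August 7, 2016 + 5 = August 12, 2016 to August 7, 2016 + 25 = September 1, 2016; done August 31, 2016 — within the window.
(2) due by October 1, 2016 + 59 days = November 29, 2016; completed October 3, 2016, before the deadline.
(3) permitted from October 3, 2016 + 21 days = October 24, 2016 onward; October 27, 2016 is on or after that date.
(4) the permitted window runs from October 27, 2016 + 10 = November 6, 2016 to October 27, 2016 + 30 = November 26, 2016; done November 30, 2016 — 4 days after the window closed.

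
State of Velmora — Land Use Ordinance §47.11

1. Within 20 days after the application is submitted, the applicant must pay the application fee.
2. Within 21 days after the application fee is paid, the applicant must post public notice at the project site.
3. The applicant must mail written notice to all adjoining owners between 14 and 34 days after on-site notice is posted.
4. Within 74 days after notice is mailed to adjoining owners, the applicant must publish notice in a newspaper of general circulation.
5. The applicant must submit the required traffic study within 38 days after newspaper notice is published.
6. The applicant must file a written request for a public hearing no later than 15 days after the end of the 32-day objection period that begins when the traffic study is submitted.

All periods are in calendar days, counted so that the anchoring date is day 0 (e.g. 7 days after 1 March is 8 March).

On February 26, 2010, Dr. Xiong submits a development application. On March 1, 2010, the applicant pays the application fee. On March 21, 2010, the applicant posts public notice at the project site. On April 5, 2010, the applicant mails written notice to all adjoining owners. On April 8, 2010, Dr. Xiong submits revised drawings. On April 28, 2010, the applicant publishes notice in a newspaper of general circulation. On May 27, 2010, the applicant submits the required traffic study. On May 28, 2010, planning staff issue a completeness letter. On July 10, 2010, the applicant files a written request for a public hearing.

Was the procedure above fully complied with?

(1) due by February 26, 2010 + 20 days = March 18, 2010; completed March 1, 2010, before the deadline.
(2) due by March 1, 2010 + 21 days = March 22, 2010; done March 21, 2010 — timely.
(3) the permitted window runs from March 21, 2010 + 14 = April 4, 2010 to March 21, 2010 + 34 = April 24, 2010; done April 5, 2010, which is between those dates.
(4) due by April 5, 2010 + 74 days = June 18, 2010; April 28, 2010 is within that limit.
(5) due by April 28, 2010 + 38 days = June 5, 2010; completed May 27, 2010, before the deadline.
(6) due by June 28, 2010 + 15 days = July 13, 2010; July 10, 2010 is within that limit.

Yes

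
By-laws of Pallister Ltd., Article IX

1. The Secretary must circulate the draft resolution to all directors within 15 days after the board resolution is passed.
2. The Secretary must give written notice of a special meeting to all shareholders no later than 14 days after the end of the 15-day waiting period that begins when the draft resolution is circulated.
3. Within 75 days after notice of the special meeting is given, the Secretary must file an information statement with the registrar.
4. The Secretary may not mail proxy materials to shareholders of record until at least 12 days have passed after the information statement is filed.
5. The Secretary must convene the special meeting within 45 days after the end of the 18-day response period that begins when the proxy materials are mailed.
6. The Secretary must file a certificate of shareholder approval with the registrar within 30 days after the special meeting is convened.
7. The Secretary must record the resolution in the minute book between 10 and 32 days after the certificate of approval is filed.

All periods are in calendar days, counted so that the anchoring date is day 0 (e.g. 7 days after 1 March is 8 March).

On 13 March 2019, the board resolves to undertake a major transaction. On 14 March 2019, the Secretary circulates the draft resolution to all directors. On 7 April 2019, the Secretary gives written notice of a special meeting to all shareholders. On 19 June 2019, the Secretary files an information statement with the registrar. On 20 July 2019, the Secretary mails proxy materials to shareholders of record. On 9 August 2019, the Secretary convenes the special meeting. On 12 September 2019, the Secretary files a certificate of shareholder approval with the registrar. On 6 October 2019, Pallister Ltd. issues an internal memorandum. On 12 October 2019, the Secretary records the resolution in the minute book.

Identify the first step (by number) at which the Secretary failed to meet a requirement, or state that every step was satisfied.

Step 6

(1) due by 13 March 2019 + 15 days = 28 March 2019; done 14 March 2019 — timely.
(2) due by 29 March 2019 + 14 days = 12 April 2019; completed 7 April 2019, before the deadline.
(3) due by 7 April 2019 + 75 days = 21 June 2019; completed 19 June 2019, before the deadline.
(4) permitted from 19 June 2019 + 12 days = 1 July 2019 onward; done 20 July 2019, after the minimum wait.
(5) due by 7 August 2019 + 45 days = 21 September 2019; 9 August 2019 is within that limit.
(6) due by 9 August 2019 + 30 days = 8 September 2019; 12 September 2019 misses that deadline by 4 days.
That is the first point of non-compliance.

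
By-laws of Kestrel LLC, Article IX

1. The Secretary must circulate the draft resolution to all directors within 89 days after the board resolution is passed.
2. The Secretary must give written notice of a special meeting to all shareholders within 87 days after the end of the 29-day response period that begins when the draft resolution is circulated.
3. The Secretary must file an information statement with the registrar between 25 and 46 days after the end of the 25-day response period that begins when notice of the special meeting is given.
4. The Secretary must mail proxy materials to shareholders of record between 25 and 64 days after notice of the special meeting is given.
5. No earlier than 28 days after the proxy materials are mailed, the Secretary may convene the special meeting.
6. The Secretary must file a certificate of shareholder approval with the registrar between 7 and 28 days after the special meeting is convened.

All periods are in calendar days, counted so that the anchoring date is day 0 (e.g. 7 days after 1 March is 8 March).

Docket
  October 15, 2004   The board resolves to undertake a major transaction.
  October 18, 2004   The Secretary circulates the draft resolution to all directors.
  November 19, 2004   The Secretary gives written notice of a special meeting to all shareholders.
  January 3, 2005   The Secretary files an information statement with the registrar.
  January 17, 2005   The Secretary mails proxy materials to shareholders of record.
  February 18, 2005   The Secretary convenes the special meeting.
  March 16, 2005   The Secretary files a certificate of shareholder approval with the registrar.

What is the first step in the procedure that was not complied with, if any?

(1) due by October 15, 2004 + 89 days = January 12, 2005; done October 18, 2004 — timely.
(2) due by November 16, 2004 + 87 days = February 11, 2005; done November 19, 2004 — timely.
(3) the permitted window runs from December 14, 2004 + 25 = January 8, 2005 to December 14, 2004 + 46 = January 29, 2005; January 3, 2005 is 5 days too early.
Later steps need not be reached.

Step 3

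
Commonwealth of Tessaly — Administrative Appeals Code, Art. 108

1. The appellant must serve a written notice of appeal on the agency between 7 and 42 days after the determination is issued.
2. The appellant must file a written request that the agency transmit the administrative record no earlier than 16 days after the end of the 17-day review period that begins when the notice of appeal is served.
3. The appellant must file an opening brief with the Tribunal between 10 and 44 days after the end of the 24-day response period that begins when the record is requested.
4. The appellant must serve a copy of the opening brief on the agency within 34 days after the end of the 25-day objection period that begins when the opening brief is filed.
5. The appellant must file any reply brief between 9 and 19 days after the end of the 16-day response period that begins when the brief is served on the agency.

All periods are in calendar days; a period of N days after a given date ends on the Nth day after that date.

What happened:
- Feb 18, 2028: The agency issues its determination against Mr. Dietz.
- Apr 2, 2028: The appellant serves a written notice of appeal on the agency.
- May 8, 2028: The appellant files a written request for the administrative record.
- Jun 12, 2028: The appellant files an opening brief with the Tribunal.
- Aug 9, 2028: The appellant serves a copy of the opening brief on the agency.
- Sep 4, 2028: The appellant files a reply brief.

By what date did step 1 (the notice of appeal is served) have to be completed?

Mar 31, 2028

Step 1 runs from Feb 18, 2028, when the determination is issued. The window is 7–42 days after Feb 18, 2028; it closes on Mar 31, 2028.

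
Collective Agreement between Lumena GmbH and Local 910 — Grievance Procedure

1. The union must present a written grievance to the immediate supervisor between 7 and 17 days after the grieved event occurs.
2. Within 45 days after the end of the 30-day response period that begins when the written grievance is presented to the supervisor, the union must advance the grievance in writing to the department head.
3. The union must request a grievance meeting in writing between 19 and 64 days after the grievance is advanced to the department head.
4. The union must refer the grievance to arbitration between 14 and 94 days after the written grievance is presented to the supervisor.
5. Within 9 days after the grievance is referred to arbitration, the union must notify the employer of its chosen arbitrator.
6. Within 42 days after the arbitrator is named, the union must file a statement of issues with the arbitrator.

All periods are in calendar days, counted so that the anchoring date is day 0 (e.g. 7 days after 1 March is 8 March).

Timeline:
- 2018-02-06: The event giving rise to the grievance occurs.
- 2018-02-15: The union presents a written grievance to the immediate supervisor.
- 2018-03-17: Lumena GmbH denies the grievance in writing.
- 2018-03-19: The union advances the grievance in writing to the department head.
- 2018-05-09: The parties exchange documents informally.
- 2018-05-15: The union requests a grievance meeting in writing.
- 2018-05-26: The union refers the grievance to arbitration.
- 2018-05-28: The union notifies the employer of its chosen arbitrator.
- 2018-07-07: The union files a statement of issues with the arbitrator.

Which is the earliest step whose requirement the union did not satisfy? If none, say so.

Step 1: the window is 7–17 days after 2018-02-06 (when the grieved event occurs), so 2018-02-13 through 2018-02-23; 2018-02-15 falls inside that range.
Step 2: 45 days after 2018-03-17 (end of the 30-day response period, which began when the written grievance is presented to the supervisor on 2018-02-15) is 2018-05-01; 2018-03-19 is within that limit.
Step 3: the window is 19–64 days after 2018-03-19 (when the grievance is advanced to the department head), so 2018-04-07 through 2018-05-22; 2018-05-15 falls inside that range.
Step 4: the window is 14–94 days after 2018-02-15 (when the written grievance is presented to the supervisor), so 2018-03-01 through 2018-05-20; done 2018-05-26 — 6 days after the window closed.

Step 4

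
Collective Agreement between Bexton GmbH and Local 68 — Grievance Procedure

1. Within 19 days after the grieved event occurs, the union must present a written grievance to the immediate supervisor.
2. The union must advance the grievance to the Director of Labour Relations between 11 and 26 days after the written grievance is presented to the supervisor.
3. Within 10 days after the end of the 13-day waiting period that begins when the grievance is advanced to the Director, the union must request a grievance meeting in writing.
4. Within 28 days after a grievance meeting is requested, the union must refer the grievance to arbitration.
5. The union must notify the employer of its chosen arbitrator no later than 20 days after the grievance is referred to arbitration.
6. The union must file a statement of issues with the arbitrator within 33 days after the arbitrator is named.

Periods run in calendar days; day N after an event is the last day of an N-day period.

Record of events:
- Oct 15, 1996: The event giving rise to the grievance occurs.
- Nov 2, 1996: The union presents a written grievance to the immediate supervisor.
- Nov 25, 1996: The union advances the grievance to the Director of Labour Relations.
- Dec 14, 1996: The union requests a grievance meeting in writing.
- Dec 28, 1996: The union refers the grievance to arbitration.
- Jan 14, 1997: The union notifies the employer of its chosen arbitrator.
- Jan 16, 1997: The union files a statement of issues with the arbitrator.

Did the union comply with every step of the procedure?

Yes

(1) due by Oct 15, 1996 + 19 days = Nov 3, 1996; Nov 2, 1996 is within that limit.
(2) the permitted window runs from Nov 2, 1996 + 11 = Nov 13, 1996 to Nov 2, 1996 + 26 = Nov 28, 1996; done Nov 25, 1996, which is between those dates.
(3) due by Dec 8, 1996 + 10 days = Dec 18, 1996; Dec 14, 1996 is within that limit.
(4) due by Dec 14, 1996 + 28 days = Jan 11, 1997; Dec 28, 1996 is within that limit.
(5) due by Dec 28, 1996 + 20 days = Jan 17, 1997; Jan 14, 1997 is within that limit.
(6) due by Jan 14, 1997 + 33 days = Feb 16, 1997; Jan 16, 1997 is within that limit.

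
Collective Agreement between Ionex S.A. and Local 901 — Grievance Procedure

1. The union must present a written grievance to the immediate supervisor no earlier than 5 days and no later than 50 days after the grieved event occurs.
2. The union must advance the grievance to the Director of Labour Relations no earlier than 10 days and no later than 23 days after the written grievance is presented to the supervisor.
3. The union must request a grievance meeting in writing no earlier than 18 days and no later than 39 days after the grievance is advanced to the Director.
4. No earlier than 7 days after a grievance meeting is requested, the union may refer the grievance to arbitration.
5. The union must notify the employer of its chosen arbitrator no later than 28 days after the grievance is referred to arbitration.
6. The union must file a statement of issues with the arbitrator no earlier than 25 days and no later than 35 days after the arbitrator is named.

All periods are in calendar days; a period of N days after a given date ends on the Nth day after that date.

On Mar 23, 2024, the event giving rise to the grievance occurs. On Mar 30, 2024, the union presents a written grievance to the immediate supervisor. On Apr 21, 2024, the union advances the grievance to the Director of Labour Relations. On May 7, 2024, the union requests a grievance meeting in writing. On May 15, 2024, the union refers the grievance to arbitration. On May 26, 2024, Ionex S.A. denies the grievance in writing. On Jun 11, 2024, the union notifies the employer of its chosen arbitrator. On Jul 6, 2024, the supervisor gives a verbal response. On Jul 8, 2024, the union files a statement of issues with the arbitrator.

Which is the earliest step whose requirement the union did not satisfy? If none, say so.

Step 3

(1) the permitted window runs from Mar 23, 2024 + 5 = Mar 28, 2024 to Mar 23, 2024 + 50 = May 12, 2024; Mar 30, 2024 falls inside that range.
(2) the permitted window runs from Mar 30, 2024 + 10 = Apr 9, 2024 to Mar 30, 2024 + 23 = Apr 22, 2024; done Apr 21, 2024, which is between those dates.
(3) the permitted window runs from Apr 21, 2024 + 18 = May 9, 2024 to Apr 21, 2024 + 39 = May 30, 2024; May 7, 2024 is 2 days too early.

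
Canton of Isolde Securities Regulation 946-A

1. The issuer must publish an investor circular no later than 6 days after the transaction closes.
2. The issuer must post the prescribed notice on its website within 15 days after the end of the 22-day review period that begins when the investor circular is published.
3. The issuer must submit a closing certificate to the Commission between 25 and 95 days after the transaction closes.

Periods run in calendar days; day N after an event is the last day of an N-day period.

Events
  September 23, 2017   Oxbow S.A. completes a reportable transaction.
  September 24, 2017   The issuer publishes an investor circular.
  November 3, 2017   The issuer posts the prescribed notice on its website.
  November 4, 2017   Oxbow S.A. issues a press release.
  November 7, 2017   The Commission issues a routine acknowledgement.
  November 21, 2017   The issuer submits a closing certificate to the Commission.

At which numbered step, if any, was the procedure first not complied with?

Step 1 — counting 6 days from September 23, 2017 (when the transaction closes) gives a deadline of September 29, 2017; completed September 24, 2017, before the deadline.
Step 2 — counting 15 days from October 16, 2017 (end of the 22-day review period, which began when the investor circular is published on September 24, 2017) gives a deadline of October 31, 2017; done November 3, 2017 — 3 days late.

Step 2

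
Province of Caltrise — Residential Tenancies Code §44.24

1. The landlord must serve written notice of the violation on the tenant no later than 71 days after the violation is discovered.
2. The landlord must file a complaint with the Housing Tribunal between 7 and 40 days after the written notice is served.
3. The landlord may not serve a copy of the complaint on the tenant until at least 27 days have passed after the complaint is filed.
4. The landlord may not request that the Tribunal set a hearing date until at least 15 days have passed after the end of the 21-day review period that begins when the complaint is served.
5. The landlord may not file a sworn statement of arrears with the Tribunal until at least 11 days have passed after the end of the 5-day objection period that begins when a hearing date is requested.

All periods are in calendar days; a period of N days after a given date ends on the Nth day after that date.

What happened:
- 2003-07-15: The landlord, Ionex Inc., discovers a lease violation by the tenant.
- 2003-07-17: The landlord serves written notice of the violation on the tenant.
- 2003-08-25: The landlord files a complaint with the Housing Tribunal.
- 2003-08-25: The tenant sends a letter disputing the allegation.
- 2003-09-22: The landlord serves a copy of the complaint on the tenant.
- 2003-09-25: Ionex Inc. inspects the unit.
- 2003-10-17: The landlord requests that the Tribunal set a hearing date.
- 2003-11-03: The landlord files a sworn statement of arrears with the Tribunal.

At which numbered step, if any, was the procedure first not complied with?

Step 1 — counting 71 days from 2003-07-15 (when the violation is discovered) gives a deadline of 2003-09-24; completed 2003-07-17, before the deadline.
Step 2 — 7 and 40 days from 2003-07-17 (when the written notice is served) are 2003-07-24 and 2003-08-26 respectively; done 2003-08-25 — within the window.
Step 3 — must wait 27 days from 2003-08-25 (when the complaint is filed), so not before 2003-09-21; done 2003-09-22, after the minimum wait.
Step 4 — must wait 15 days from 2003-10-13 (end of the 21-day review period, which began when the complaint is served on 2003-09-22), so not before 2003-10-28; 2003-10-17 is 11 days before the earliest permitted date.

Step 4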